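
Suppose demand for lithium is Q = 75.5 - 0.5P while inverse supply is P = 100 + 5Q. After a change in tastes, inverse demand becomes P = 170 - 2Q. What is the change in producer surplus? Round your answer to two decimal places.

Rewriting demand in inverse form: P = 151 - 2Q.
Initial equilibrium: Q_0 = 7.2857, P_0 = 136.4286; CS_0 = (1/2)(7.2857)(14.5714) = 53.0816, PS_0 = (1/2)(7.2857)(36.4286) = 132.7041.
New equilibrium: 170 - 2Q = 100 + 5Q gives Q_1 = 10, P_1 = 150; CS_1 = 100, PS_1 = 250.
Change in producer surplus = 250 - 132.7041 = 117.2959.

117.30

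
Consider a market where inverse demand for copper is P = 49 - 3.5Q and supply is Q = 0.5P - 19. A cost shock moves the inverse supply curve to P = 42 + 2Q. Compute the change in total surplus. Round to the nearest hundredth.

-6.55

Rewriting supply in inverse form: P = 38 + 2Q.
Initial equilibrium: Q_0 = 2, P_0 = 42; CS_0 = (1/2)(2)(7) = 7, PS_0 = (1/2)(2)(4) = 4.
New equilibrium: 49 - 3.5Q = 42 + 2Q gives Q_1 = 1.2727, P_1 = 44.5455; CS_1 = 2.8347, PS_1 = 1.6198.
Change in total surplus = (2.8347 + 1.6198) - (7 + 4) = -6.5455.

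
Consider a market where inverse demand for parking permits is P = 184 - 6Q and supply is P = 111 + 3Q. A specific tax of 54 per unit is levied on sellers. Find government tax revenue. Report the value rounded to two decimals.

Without the tax, 184 - 6Q = 111 + 3Q so Q* = 8.1111 and P* = 135.3333.
A tax on sellers shifts supply up by 54: 184 - 6Q = 111 + 3Q + 54, so Q_t = 2.1111. Buyers pay P_b = 171.3333; sellers receive P_s = P_b - 54 = 117.3333.
Tax revenue = t x Q_t = 54 x 2.1111 = 114.

114.00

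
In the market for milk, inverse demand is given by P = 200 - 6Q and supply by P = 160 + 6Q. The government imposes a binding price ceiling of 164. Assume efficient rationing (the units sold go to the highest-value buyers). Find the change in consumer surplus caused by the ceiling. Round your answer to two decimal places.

-10.67

Free-market equilibrium: 200 - 6Q = 160 + 6Q gives Q* = 3.3333, P* = 180.
At the ceiling price 164, quantity supplied is (164 - 160)/6 = 0.6667; supply is the short side, so Q = 0.6667 trades at P = 164.
CS goes from (1/2)(3.3333)(20) = 33.3333 to 22.6667 (computed as (200 - 164)(0.6667) - (1/2)(6)(0.6667)^2), a change of -10.6667.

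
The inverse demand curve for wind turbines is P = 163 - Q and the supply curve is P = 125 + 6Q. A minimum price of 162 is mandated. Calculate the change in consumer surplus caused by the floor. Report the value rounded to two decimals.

-14.23

Without the control, 163 - Q = 125 + 6Q so Q* = 5.4286 and P* = 157.5714.
At P = 162, buyers demand (163 - 162)/1 = 1 while sellers would supply more, so the quantity traded is 1 at price 162.
CS goes from (1/2)(5.4286)(5.4286) = 14.7347 to 0.5 (computed as (163 - 162)(1) - (1/2)(1)(1)^2), a change of -14.2347.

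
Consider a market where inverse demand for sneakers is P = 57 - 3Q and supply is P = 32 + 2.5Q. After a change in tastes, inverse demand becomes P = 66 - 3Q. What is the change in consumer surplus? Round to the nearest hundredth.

26.33

Initial equilibrium: Q_0 = 4.5455, P_0 = 43.3636; CS_0 = (1/2)(4.5455)(13.6364) = 30.9917, PS_0 = (1/2)(4.5455)(11.3636) = 25.8264.
New equilibrium: 66 - 3Q = 32 + 2.5Q gives Q_1 = 6.1818, P_1 = 47.4545; CS_1 = 57.3223, PS_1 = 47.7686.
Change in consumer surplus = 57.3223 - 30.9917 = 26.3306.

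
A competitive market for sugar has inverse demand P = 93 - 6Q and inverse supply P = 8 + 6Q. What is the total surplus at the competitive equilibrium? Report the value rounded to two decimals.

301.04

Set 93 - 6Q = 8 + 6Q, which gives 85 = 12Q, so Q* = 7.0833 and P* = 93 - 6(7.0833) = 50.5.
Total surplus is the full triangle between the curves from 0 to Q*: (1/2)(7.0833)(93 - 8) = 301.0417.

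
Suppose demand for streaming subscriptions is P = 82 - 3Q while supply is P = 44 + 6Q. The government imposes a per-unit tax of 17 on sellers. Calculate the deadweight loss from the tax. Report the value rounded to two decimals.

16.06

Pre-tax equilibrium: 82 - 3Q = 44 + 6Q gives Q* = 4.2222, P* = 69.3333.
A tax on sellers shifts supply up by 17: 82 - 3Q = 44 + 6Q + 17, so Q_t = 2.3333. Buyers pay P_b = 75; sellers receive P_s = P_b - 17 = 58.
The welfare triangle lost has base Q* - Q_t = 1.8889 and height t = 17, so DWL = (1/2)(1.8889)(17) = 16.0556.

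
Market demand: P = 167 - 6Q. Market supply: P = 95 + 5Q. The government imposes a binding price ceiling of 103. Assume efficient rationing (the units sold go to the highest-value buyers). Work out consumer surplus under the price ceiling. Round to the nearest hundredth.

Without the control, 167 - 6Q = 95 + 5Q so Q* = 6.5455 and P* = 127.7273.
At P = 103, sellers supply (103 - 95)/5 = 1.6 while buyers want more, so the quantity traded is 1.6 at price 103.
The demand price at Q = 1.6 is 157.4. CS is the trapezoid between demand and 103 over [0, 1.6]: (1/2)[(167 - 103) + (157.4 - 103)](1.6) = 94.72.

94.72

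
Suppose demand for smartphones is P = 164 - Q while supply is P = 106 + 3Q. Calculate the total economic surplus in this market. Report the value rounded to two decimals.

Setting demand equal to supply, 58 = 4Q, so Q* = 14.5 and P* = 149.5.
CS = (1/2)(14.5)(14.5) = 105.125 and PS = (1/2)(14.5)(43.5) = 315.375, so total surplus = 420.5.

420.50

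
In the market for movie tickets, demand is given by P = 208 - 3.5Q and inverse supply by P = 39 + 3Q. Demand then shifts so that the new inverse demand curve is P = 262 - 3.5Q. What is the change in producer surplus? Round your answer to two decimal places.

Initial equilibrium: Q_0 = 26, P_0 = 117; CS_0 = (1/2)(26)(91) = 1183, PS_0 = (1/2)(26)(78) = 1014.
New equilibrium: 262 - 3.5Q = 39 + 3Q gives Q_1 = 34.3077, P_1 = 141.9231; CS_1 = 2059.7811, PS_1 = 1765.5266.
Change in producer surplus = 1765.5266 - 1014 = 751.5266.

751.53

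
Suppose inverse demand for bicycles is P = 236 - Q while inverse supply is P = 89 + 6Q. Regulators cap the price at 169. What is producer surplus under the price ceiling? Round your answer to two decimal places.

533.33

Without the control, 236 - Q = 89 + 6Q so Q* = 21 and P* = 215.
At the ceiling price 169, quantity supplied is (169 - 89)/6 = 13.3333; supply is the short side, so Q = 13.3333 trades at P = 169.
PS is the triangle above supply below 169: (1/2)(13.3333)(169 - 89) = 533.3333.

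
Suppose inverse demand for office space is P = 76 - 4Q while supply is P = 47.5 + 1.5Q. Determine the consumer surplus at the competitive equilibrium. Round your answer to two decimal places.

53.70

Setting demand equal to supply, 28.5 = 5.5Q, so Q* = 5.1818 and P* = 55.2727.
CS is the area between the demand curve and P* from 0 to Q*: (1/2)(5.1818)(20.7273) = 53.7025.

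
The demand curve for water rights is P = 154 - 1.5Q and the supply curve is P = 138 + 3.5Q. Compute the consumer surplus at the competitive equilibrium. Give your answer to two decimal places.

Set 154 - 1.5Q = 138 + 3.5Q, which gives 16 = 5Q, so Q* = 3.2 and P* = 154 - 1.5(3.2) = 149.2.
CS is the area between the demand curve and P* from 0 to Q*: (1/2)(3.2)(4.8) = 7.68.

7.68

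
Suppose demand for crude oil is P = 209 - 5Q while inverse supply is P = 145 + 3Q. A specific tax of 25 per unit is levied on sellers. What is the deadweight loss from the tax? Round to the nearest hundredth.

Pre-tax equilibrium: 209 - 5Q = 145 + 3Q gives Q* = 8, P* = 169.
With the tax, sellers need 25 more per unit: 209 - 5Q = 145 + 3Q + 25, so Q_t = 4.875. Buyers pay P_b = 184.625; sellers receive P_s = P_b - 25 = 159.625.
Deadweight loss is the triangle between the curves from Q_t to Q*: (1/2)(8 - 4.875)(25) = 39.0625.

39.06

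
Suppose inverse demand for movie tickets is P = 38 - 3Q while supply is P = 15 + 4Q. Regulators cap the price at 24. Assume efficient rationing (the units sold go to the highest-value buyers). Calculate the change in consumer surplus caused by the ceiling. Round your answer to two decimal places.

Without the control, 38 - 3Q = 15 + 4Q so Q* = 3.2857 and P* = 28.1429.
At P = 24, sellers supply (24 - 15)/4 = 2.25 while buyers want more, so the quantity traded is 2.25 at price 24.
CS goes from (1/2)(3.2857)(9.8571) = 16.1939 to 23.9062 (computed as (38 - 24)(2.25) - (1/2)(3)(2.25)^2), a change of 7.7124.

7.71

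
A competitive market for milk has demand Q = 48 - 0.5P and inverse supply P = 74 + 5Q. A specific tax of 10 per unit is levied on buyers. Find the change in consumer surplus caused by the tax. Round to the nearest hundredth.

-6.94

Rewriting demand in inverse form: P = 96 - 2Q.
Pre-tax equilibrium: 96 - 2Q = 74 + 5Q gives Q* = 3.1429, P* = 89.7143.
With the tax, buyers' net willingness to pay falls by 10: (96 - 10) - 2Q = 74 + 5Q, so Q_t = 1.7143. Buyers pay P_b = 92.5714; sellers receive P_s = P_b - 10 = 82.5714.
CS falls from (1/2)(3.1429)(6.2857) = 9.8776 to (1/2)(1.7143)(3.4286) = 2.9388, a change of -6.9388.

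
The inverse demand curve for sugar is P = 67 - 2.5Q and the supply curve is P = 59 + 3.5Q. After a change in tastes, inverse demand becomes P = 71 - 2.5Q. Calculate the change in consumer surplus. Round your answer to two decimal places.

2.78

Initial equilibrium: Q_0 = 1.3333, P_0 = 63.6667; CS_0 = (1/2)(1.3333)(3.3333) = 2.2222, PS_0 = (1/2)(1.3333)(4.6667) = 3.1111.
New equilibrium: 71 - 2.5Q = 59 + 3.5Q gives Q_1 = 2, P_1 = 66; CS_1 = 5, PS_1 = 7.
Change in consumer surplus = 5 - 2.2222 = 2.7778.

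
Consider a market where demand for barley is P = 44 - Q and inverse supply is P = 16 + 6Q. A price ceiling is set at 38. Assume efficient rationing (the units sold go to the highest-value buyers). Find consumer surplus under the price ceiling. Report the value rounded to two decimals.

Without the control, 44 - Q = 16 + 6Q so Q* = 4 and P* = 40.
At the ceiling price 38, quantity supplied is (38 - 16)/6 = 3.6667; supply is the short side, so Q = 3.6667 trades at P = 38.
The demand price at Q = 3.6667 is 40.3333. CS is the trapezoid between demand and 38 over [0, 3.6667]: (1/2)[(44 - 38) + (40.3333 - 38)](3.6667) = 15.2778.

15.28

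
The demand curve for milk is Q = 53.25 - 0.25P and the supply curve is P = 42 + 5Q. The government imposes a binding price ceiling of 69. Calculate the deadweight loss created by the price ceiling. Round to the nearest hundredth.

Rewriting demand in inverse form: P = 213 - 4Q.
Without the control, 213 - 4Q = 42 + 5Q so Q* = 19 and P* = 137.
At P = 69, sellers supply (69 - 42)/5 = 5.4 while buyers want more, so the quantity traded is 5.4 at price 69.
The lost-trades triangle has base Q* - 5.4 = 13.6 and height equal to the gap between the curves at Q = 5.4, which is 191.4 - 69 = 122.4. DWL = (1/2)(13.6)(122.4) = 832.32.

832.32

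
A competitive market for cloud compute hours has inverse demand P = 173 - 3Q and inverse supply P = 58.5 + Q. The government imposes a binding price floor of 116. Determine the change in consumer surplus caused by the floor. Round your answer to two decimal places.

-687.59

Free-market equilibrium: 173 - 3Q = 58.5 + Q gives Q* = 28.625, P* = 87.125.
At the floor price 116, quantity demanded is (173 - 116)/3 = 19; demand is the short side, so Q = 19 trades at P = 116.
CS goes from (1/2)(28.625)(85.875) = 1229.0859 to 541.5 (computed as (173 - 116)(19) - (1/2)(3)(19)^2), a change of -687.5859.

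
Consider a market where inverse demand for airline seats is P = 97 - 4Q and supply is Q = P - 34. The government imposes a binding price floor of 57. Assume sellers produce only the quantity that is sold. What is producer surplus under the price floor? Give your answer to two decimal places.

180.00

Rewriting supply in inverse form: P = 34 + Q.
Without the control, 97 - 4Q = 34 + Q so Q* = 12.6 and P* = 46.6.
At the floor price 57, quantity demanded is (97 - 57)/4 = 10; demand is the short side, so Q = 10 trades at P = 57.
The supply price at Q = 10 is 44. PS is the trapezoid between 57 and supply over [0, 10]: (1/2)[(57 - 34) + (57 - 44)](10) = 180.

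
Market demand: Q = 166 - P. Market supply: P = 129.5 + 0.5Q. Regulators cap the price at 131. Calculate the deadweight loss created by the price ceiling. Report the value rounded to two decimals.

341.33

Rewriting demand in inverse form: P = 166 - Q.
Without the control, 166 - Q = 129.5 + 0.5Q so Q* = 24.3333 and P* = 141.6667.
At the ceiling price 131, quantity supplied is (131 - 129.5)/0.5 = 3; supply is the short side, so Q = 3 trades at P = 131.
The lost-trades triangle has base Q* - 3 = 21.3333 and height equal to the gap between the curves at Q = 3, which is 163 - 131 = 32. DWL = (1/2)(21.3333)(32) = 341.3333.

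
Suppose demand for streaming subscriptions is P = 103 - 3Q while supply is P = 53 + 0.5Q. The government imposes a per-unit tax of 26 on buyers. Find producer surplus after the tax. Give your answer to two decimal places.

11.76

Pre-tax equilibrium: 103 - 3Q = 53 + 0.5Q gives Q* = 14.2857, P* = 60.1429.
With the tax, buyers' net willingness to pay falls by 26: (103 - 26) - 3Q = 53 + 0.5Q, so Q_t = 6.8571. Buyers pay P_b = 82.4286; sellers receive P_s = P_b - 26 = 56.4286.
Producer surplus is the triangle above supply below P_s: (1/2)(6.8571)(56.4286 - 53) = 11.7551.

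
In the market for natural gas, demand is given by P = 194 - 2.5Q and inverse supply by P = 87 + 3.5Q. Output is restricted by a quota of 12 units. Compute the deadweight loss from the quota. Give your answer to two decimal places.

102.08

Without the quota, 194 - 2.5Q = 87 + 3.5Q gives Q* = 17.8333.
At Q = 12 the demand price is 194 - 2.5(12) = 164 and the supply price is 87 + 3.5(12) = 129.
DWL = (1/2)(gap between curves at 12) x (Q* - 12) = (1/2)(35)(5.8333) = 102.0833.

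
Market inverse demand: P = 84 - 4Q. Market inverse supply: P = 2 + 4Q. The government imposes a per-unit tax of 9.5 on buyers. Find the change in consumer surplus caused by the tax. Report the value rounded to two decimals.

Without the tax, 84 - 4Q = 2 + 4Q so Q* = 10.25 and P* = 43.
With the tax, buyers' net willingness to pay falls by 9.5: (84 - 9.5) - 4Q = 2 + 4Q, so Q_t = 9.0625. Buyers pay P_b = 47.75; sellers receive P_s = P_b - 9.5 = 38.25.
Consumers lose the trapezoid between P* and P_b out to Q_t plus the triangle from Q_t to Q*: change in CS = 164.2578 - 210.125 = -45.8672.

-45.87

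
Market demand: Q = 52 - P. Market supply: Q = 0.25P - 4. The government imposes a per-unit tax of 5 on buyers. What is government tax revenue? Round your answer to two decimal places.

Rewriting demand in inverse form: P = 52 - Q.
Rewriting supply in inverse form: P = 16 + 4Q.
Without the tax, 52 - Q = 16 + 4Q so Q* = 7.2 and P* = 44.8.
With the tax, buyers' net willingness to pay falls by 5: (52 - 5) - Q = 16 + 4Q, so Q_t = 6.2. Buyers pay P_b = 45.8; sellers receive P_s = P_b - 5 = 40.8.
Tax revenue = t x Q_t = 5 x 6.2 = 31.

31.00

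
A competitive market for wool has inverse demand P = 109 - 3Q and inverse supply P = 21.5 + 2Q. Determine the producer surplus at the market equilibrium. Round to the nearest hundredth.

Set 109 - 3Q = 21.5 + 2Q, which gives 87.5 = 5Q, so Q* = 17.5 and P* = 109 - 3(17.5) = 56.5.
The supply curve's price intercept is 21.5, so PS = (1/2)(Q*)(P* - 21.5) = (1/2)(17.5)(35) = 306.25.

306.25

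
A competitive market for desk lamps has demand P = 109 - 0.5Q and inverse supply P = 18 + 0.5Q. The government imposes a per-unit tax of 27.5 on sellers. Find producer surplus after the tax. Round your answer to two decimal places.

Pre-tax equilibrium: 109 - 0.5Q = 18 + 0.5Q gives Q* = 91, P* = 63.5.
With the tax, sellers need 27.5 more per unit: 109 - 0.5Q = 18 + 0.5Q + 27.5, so Q_t = 63.5. Buyers pay P_b = 77.25; sellers receive P_s = P_b - 27.5 = 49.75.
PS = (1/2)(Q_t)(P_s - 18) = (1/2)(63.5)(31.75) = 1008.0625.

1008.06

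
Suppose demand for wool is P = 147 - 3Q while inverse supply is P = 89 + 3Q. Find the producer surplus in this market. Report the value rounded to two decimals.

Set 147 - 3Q = 89 + 3Q, which gives 58 = 6Q, so Q* = 9.6667 and P* = 147 - 3(9.6667) = 118.
Producer surplus is the triangle above supply below P*: (1/2)(9.6667)(118 - 89) = (1/2)(9.6667)(29) = 140.1667.

140.17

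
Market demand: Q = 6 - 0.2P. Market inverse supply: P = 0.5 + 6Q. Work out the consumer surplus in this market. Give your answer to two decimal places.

Rewriting demand in inverse form: P = 30 - 5Q.
Set 30 - 5Q = 0.5 + 6Q, which gives 29.5 = 11Q, so Q* = 2.6818 and P* = 30 - 5(2.6818) = 16.5909.
The demand choke price is 30, so CS = (1/2)(Q*)(30 - P*) = (1/2)(2.6818)(13.4091) = 17.9804.

17.98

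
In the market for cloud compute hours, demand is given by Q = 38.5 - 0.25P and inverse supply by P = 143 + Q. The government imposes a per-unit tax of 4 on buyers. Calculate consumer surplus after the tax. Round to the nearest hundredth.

Rewriting demand in inverse form: P = 154 - 4Q.
Without the tax, 154 - 4Q = 143 + Q so Q* = 2.2 and P* = 145.2.
With the tax, buyers' net willingness to pay falls by 4: (154 - 4) - 4Q = 143 + Q, so Q_t = 1.4. Buyers pay P_b = 148.4; sellers receive P_s = P_b - 4 = 144.4.
Consumer surplus is the triangle under demand above P_b: (1/2)(1.4)(154 - 148.4) = 3.92.

3.92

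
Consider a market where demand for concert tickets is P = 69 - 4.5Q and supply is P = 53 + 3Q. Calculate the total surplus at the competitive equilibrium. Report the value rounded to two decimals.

17.07

Equilibrium: 69 - 4.5Q = 53 + 3Q, so Q* = 2.1333 and P* = 59.4.
CS = (1/2)(2.1333)(9.6) = 10.24 and PS = (1/2)(2.1333)(6.4) = 6.8267, so total surplus = 17.0667.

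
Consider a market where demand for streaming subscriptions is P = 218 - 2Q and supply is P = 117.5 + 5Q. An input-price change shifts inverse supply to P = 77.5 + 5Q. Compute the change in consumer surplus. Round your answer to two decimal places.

196.73

Initial equilibrium: Q_0 = 14.3571, P_0 = 189.2857; CS_0 = (1/2)(14.3571)(28.7143) = 206.1276, PS_0 = (1/2)(14.3571)(71.7857) = 515.3189.
New equilibrium: 218 - 2Q = 77.5 + 5Q gives Q_1 = 20.0714, P_1 = 177.8571; CS_1 = 402.8622, PS_1 = 1007.1556.
Change in consumer surplus = 402.8622 - 206.1276 = 196.7347.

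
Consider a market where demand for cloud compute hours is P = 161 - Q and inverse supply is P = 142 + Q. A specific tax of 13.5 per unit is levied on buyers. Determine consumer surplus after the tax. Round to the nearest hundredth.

3.78

Without the tax, 161 - Q = 142 + Q so Q* = 9.5 and P* = 151.5.
A tax on buyers shifts demand down by 13.5: (161 - 13.5) - Q = 142 + Q, so Q_t = 2.75. Buyers pay P_b = 158.25; sellers receive P_s = P_b - 13.5 = 144.75.
CS = (1/2)(Q_t)(161 - P_b) = (1/2)(2.75)(2.75) = 3.7812.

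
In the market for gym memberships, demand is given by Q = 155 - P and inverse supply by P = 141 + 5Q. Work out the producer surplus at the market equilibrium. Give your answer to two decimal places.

Rewriting demand in inverse form: P = 155 - Q.
Set 155 - Q = 141 + 5Q, which gives 14 = 6Q, so Q* = 2.3333 and P* = 155 - (2.3333) = 152.6667.
PS is the area between P* and the supply curve from 0 to Q*: (1/2)(2.3333)(11.6667) = 13.6111.

13.61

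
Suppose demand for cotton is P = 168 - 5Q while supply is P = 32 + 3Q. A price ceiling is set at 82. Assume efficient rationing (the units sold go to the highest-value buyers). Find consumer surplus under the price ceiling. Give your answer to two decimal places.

Free-market equilibrium: 168 - 5Q = 32 + 3Q gives Q* = 17, P* = 83.
At P = 82, sellers supply (82 - 32)/3 = 16.6667 while buyers want more, so the quantity traded is 16.6667 at price 82.
The demand price at Q = 16.6667 is 84.6667. CS is the trapezoid between demand and 82 over [0, 16.6667]: (1/2)[(168 - 82) + (84.6667 - 82)](16.6667) = 738.8889.

738.89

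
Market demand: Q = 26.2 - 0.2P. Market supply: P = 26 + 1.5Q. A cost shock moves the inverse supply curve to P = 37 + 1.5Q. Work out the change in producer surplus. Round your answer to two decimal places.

-38.86

Rewriting demand in inverse form: P = 131 - 5Q.
Initial equilibrium: Q_0 = 16.1538, P_0 = 50.2308; CS_0 = (1/2)(16.1538)(80.7692) = 652.3669, PS_0 = (1/2)(16.1538)(24.2308) = 195.7101.
New equilibrium: 131 - 5Q = 37 + 1.5Q gives Q_1 = 14.4615, P_1 = 58.6923; CS_1 = 522.8402, PS_1 = 156.8521.
Change in producer surplus = 156.8521 - 195.7101 = -38.858.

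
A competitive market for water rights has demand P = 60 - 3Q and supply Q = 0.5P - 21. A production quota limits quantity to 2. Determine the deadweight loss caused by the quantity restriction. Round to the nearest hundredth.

6.40

Rewriting supply in inverse form: P = 42 + 2Q.
Unrestricted equilibrium: Q* = (60 - 42)/(3 + 2) = 3.6.
At Q = 2 the demand price is 60 - 3(2) = 54 and the supply price is 42 + 2(2) = 46.
DWL = (1/2)(gap between curves at 2) x (Q* - 2) = (1/2)(8)(1.6) = 6.4.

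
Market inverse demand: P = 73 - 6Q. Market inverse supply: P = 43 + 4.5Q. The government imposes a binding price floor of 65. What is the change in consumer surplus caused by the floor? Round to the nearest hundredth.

Free-market equilibrium: 73 - 6Q = 43 + 4.5Q gives Q* = 2.8571, P* = 55.8571.
At P = 65, buyers demand (73 - 65)/6 = 1.3333 while sellers would supply more, so the quantity traded is 1.3333 at price 65.
CS goes from (1/2)(2.8571)(17.1429) = 24.4898 to 5.3333 (computed as (73 - 65)(1.3333) - (1/2)(6)(1.3333)^2), a change of -19.1565.

-19.16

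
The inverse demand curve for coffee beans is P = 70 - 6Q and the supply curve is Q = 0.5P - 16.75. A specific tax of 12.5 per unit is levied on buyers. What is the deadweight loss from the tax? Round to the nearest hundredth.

Rewriting supply in inverse form: P = 33.5 + 2Q.
Without the tax, 70 - 6Q = 33.5 + 2Q so Q* = 4.5625 and P* = 42.625.
A tax on buyers shifts demand down by 12.5: (70 - 12.5) - 6Q = 33.5 + 2Q, so Q_t = 3. Buyers pay P_b = 52; sellers receive P_s = P_b - 12.5 = 39.5.
The welfare triangle lost has base Q* - Q_t = 1.5625 and height t = 12.5, so DWL = (1/2)(1.5625)(12.5) = 9.7656.

9.77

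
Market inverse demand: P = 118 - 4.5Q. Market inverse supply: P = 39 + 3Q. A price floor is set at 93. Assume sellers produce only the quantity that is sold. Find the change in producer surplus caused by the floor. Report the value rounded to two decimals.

87.28

Free-market equilibrium: 118 - 4.5Q = 39 + 3Q gives Q* = 10.5333, P* = 70.6.
At P = 93, buyers demand (118 - 93)/4.5 = 5.5556 while sellers would supply more, so the quantity traded is 5.5556 at price 93.
PS goes from (1/2)(10.5333)(31.6) = 166.4267 to 253.7037 (computed as (93 - 39)(5.5556) - (1/2)(3)(5.5556)^2), a change of 87.277.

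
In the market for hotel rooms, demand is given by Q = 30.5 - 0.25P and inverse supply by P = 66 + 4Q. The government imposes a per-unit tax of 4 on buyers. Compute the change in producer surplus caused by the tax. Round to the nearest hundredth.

Rewriting demand in inverse form: P = 122 - 4Q.
Without the tax, 122 - 4Q = 66 + 4Q so Q* = 7 and P* = 94.
A tax on buyers shifts demand down by 4: (122 - 4) - 4Q = 66 + 4Q, so Q_t = 6.5. Buyers pay P_b = 96; sellers receive P_s = P_b - 4 = 92.
Producers lose the trapezoid between P_s and P* out to Q_t plus the triangle from Q_t to Q*: change in PS = 84.5 - 98 = -13.5.

-13.50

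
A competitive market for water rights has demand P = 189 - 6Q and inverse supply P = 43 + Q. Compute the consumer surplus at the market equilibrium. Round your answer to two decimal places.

1305.06

Equilibrium: 189 - 6Q = 43 + Q, so Q* = 20.8571 and P* = 63.8571.
The demand choke price is 189, so CS = (1/2)(Q*)(189 - P*) = (1/2)(20.8571)(125.1429) = 1305.0612.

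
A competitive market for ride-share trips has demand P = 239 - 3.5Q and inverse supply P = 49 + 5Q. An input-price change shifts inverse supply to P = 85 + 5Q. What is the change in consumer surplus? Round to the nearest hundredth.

Initial equilibrium: Q_0 = 22.3529, P_0 = 160.7647; CS_0 = (1/2)(22.3529)(78.2353) = 874.3945, PS_0 = (1/2)(22.3529)(111.7647) = 1249.1349.
New equilibrium: 239 - 3.5Q = 85 + 5Q gives Q_1 = 18.1176, P_1 = 175.5882; CS_1 = 574.436, PS_1 = 820.6228.
Change in consumer surplus = 574.436 - 874.3945 = -299.9585.

-299.96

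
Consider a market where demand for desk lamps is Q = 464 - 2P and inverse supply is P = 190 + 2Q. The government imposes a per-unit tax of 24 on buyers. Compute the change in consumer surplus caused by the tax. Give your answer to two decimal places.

-57.60

Rewriting demand in inverse form: P = 232 - 0.5Q.
Pre-tax equilibrium: 232 - 0.5Q = 190 + 2Q gives Q* = 16.8, P* = 223.6.
With the tax, buyers' net willingness to pay falls by 24: (232 - 24) - 0.5Q = 190 + 2Q, so Q_t = 7.2. Buyers pay P_b = 228.4; sellers receive P_s = P_b - 24 = 204.4.
Consumers lose the trapezoid between P* and P_b out to Q_t plus the triangle from Q_t to Q*: change in CS = 12.96 - 70.56 = -57.6.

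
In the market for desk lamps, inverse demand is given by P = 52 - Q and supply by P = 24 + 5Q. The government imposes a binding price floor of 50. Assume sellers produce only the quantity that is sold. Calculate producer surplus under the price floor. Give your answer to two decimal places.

42.00

Free-market equilibrium: 52 - Q = 24 + 5Q gives Q* = 4.6667, P* = 47.3333.
At P = 50, buyers demand (52 - 50)/1 = 2 while sellers would supply more, so the quantity traded is 2 at price 50.
The supply price at Q = 2 is 34. PS is the trapezoid between 50 and supply over [0, 2]: (1/2)[(50 - 24) + (50 - 34)](2) = 42.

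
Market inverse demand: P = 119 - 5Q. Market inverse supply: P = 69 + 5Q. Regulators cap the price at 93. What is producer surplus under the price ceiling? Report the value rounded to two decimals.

57.60

Without the control, 119 - 5Q = 69 + 5Q so Q* = 5 and P* = 94.
At the ceiling price 93, quantity supplied is (93 - 69)/5 = 4.8; supply is the short side, so Q = 4.8 trades at P = 93.
PS is the triangle above supply below 93: (1/2)(4.8)(93 - 69) = 57.6.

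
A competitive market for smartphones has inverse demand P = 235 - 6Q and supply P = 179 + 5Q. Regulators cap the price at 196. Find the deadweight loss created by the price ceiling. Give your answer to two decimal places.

Without the control, 235 - 6Q = 179 + 5Q so Q* = 5.0909 and P* = 204.4545.
At the ceiling price 196, quantity supplied is (196 - 179)/5 = 3.4; supply is the short side, so Q = 3.4 trades at P = 196.
At Q = 3.4 the demand price is 214.6 and the supply price is 196. Deadweight loss is the triangle between the curves from 3.4 to 5.0909: (1/2)(214.6 - 196)(5.0909 - 3.4) = 15.7255.

15.73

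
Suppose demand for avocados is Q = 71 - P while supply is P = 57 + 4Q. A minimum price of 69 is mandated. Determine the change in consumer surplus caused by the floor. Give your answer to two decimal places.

-1.92

Rewriting demand in inverse form: P = 71 - Q.
Free-market equilibrium: 71 - Q = 57 + 4Q gives Q* = 2.8, P* = 68.2.
At P = 69, buyers demand (71 - 69)/1 = 2 while sellers would supply more, so the quantity traded is 2 at price 69.
CS goes from (1/2)(2.8)(2.8) = 3.92 to 2 (computed as (71 - 69)(2) - (1/2)(1)(2)^2), a change of -1.92.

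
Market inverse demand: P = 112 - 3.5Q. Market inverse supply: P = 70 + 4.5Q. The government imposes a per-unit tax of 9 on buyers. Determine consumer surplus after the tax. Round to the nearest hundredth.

Without the tax, 112 - 3.5Q = 70 + 4.5Q so Q* = 5.25 and P* = 93.625.
A tax on buyers shifts demand down by 9: (112 - 9) - 3.5Q = 70 + 4.5Q, so Q_t = 4.125. Buyers pay P_b = 97.5625; sellers receive P_s = P_b - 9 = 88.5625.
CS = (1/2)(Q_t)(112 - P_b) = (1/2)(4.125)(14.4375) = 29.7773.

29.78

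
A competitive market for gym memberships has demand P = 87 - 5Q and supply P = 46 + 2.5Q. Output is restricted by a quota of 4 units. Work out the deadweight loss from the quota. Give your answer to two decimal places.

8.07

Unrestricted equilibrium: Q* = (87 - 46)/(5 + 2.5) = 5.4667.
At Q = 4 the demand price is 87 - 5(4) = 67 and the supply price is 46 + 2.5(4) = 56.
Deadweight loss is the triangle between the curves from 4 to 5.4667: (1/2)(67 - 56)(5.4667 - 4) = 8.0667.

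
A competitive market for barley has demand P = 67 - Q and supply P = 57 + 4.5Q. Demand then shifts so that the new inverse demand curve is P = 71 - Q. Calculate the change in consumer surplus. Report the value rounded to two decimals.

1.59

Initial equilibrium: Q_0 = 1.8182, P_0 = 65.1818; CS_0 = (1/2)(1.8182)(1.8182) = 1.6529, PS_0 = (1/2)(1.8182)(8.1818) = 7.438.
New equilibrium: 71 - Q = 57 + 4.5Q gives Q_1 = 2.5455, P_1 = 68.4545; CS_1 = 3.2397, PS_1 = 14.5785.
Change in consumer surplus = 3.2397 - 1.6529 = 1.5868.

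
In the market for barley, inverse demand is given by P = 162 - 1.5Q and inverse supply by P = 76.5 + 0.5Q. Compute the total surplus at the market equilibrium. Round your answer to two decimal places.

Equilibrium: 162 - 1.5Q = 76.5 + 0.5Q, so Q* = 42.75 and P* = 97.875.
Total surplus is the full triangle between the curves from 0 to Q*: (1/2)(42.75)(162 - 76.5) = 1827.5625.

1827.56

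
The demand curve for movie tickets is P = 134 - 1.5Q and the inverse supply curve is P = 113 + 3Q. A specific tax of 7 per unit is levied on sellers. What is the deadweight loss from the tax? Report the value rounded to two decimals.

5.44

Pre-tax equilibrium: 134 - 1.5Q = 113 + 3Q gives Q* = 4.6667, P* = 127.
A tax on sellers shifts supply up by 7: 134 - 1.5Q = 113 + 3Q + 7, so Q_t = 3.1111. Buyers pay P_b = 129.3333; sellers receive P_s = P_b - 7 = 122.3333.
Deadweight loss is the triangle between the curves from Q_t to Q*: (1/2)(4.6667 - 3.1111)(7) = 5.4444.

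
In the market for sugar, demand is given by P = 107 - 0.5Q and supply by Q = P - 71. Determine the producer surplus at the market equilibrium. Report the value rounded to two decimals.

Rewriting supply in inverse form: P = 71 + Q.
Setting demand equal to supply, 36 = 1.5Q, so Q* = 24 and P* = 95.
The supply curve's price intercept is 71, so PS = (1/2)(Q*)(P* - 71) = (1/2)(24)(24) = 288.

288.00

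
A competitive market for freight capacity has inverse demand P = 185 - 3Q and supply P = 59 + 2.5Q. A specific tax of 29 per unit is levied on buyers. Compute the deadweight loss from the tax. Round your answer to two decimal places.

Pre-tax equilibrium: 185 - 3Q = 59 + 2.5Q gives Q* = 22.9091, P* = 116.2727.
A tax on buyers shifts demand down by 29: (185 - 29) - 3Q = 59 + 2.5Q, so Q_t = 17.6364. Buyers pay P_b = 132.0909; sellers receive P_s = P_b - 29 = 103.0909.
The welfare triangle lost has base Q* - Q_t = 5.2727 and height t = 29, so DWL = (1/2)(5.2727)(29) = 76.4545.

76.45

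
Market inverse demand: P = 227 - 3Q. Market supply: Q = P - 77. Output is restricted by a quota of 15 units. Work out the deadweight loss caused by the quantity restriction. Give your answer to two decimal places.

Rewriting supply in inverse form: P = 77 + Q.
Without the quota, 227 - 3Q = 77 + Q gives Q* = 37.5.
At Q = 15 the demand price is 227 - 3(15) = 182 and the supply price is 77 + (15) = 92.
Deadweight loss is the triangle between the curves from 15 to 37.5: (1/2)(182 - 92)(37.5 - 15) = 1012.5.

1012.50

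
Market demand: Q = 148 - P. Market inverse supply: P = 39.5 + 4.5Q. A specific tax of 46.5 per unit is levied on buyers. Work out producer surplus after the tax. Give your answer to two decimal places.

285.92

Rewriting demand in inverse form: P = 148 - Q.
Pre-tax equilibrium: 148 - Q = 39.5 + 4.5Q gives Q* = 19.7273, P* = 128.2727.
A tax on buyers shifts demand down by 46.5: (148 - 46.5) - Q = 39.5 + 4.5Q, so Q_t = 11.2727. Buyers pay P_b = 136.7273; sellers receive P_s = P_b - 46.5 = 90.2273.
PS = (1/2)(Q_t)(P_s - 39.5) = (1/2)(11.2727)(50.7273) = 285.9174.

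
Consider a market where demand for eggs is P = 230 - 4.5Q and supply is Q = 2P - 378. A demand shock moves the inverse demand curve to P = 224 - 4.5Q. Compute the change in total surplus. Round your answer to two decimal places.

Rewriting supply in inverse form: P = 189 + 0.5Q.
Initial equilibrium: Q_0 = 8.2, P_0 = 193.1; CS_0 = (1/2)(8.2)(36.9) = 151.29, PS_0 = (1/2)(8.2)(4.1) = 16.81.
New equilibrium: 224 - 4.5Q = 189 + 0.5Q gives Q_1 = 7, P_1 = 192.5; CS_1 = 110.25, PS_1 = 12.25.
Change in total surplus = (110.25 + 12.25) - (151.29 + 16.81) = -45.6.

-45.60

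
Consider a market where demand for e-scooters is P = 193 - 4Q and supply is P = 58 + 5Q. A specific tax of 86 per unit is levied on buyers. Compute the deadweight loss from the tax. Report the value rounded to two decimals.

Without the tax, 193 - 4Q = 58 + 5Q so Q* = 15 and P* = 133.
A tax on buyers shifts demand down by 86: (193 - 86) - 4Q = 58 + 5Q, so Q_t = 5.4444. Buyers pay P_b = 171.2222; sellers receive P_s = P_b - 86 = 85.2222.
Deadweight loss is the triangle between the curves from Q_t to Q*: (1/2)(15 - 5.4444)(86) = 410.8889.

410.89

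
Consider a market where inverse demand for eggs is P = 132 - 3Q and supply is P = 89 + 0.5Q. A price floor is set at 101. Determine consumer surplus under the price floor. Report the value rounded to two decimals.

160.17

Without the control, 132 - 3Q = 89 + 0.5Q so Q* = 12.2857 and P* = 95.1429.
At P = 101, buyers demand (132 - 101)/3 = 10.3333 while sellers would supply more, so the quantity traded is 10.3333 at price 101.
CS is the triangle under demand above 101: (1/2)(10.3333)(132 - 101) = 160.1667.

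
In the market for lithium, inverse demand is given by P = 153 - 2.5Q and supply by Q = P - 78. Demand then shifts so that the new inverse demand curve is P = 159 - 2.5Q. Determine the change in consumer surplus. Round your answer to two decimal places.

Rewriting supply in inverse form: P = 78 + Q.
Initial equilibrium: Q_0 = 21.4286, P_0 = 99.4286; CS_0 = (1/2)(21.4286)(53.5714) = 573.9796, PS_0 = (1/2)(21.4286)(21.4286) = 229.5918.
New equilibrium: 159 - 2.5Q = 78 + Q gives Q_1 = 23.1429, P_1 = 101.1429; CS_1 = 669.4898, PS_1 = 267.7959.
Change in consumer surplus = 669.4898 - 573.9796 = 95.5102.

95.51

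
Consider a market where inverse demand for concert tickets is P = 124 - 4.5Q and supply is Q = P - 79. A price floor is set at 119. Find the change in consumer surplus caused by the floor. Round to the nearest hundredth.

-147.84

Rewriting supply in inverse form: P = 79 + Q.
Free-market equilibrium: 124 - 4.5Q = 79 + Q gives Q* = 8.1818, P* = 87.1818.
At P = 119, buyers demand (124 - 119)/4.5 = 1.1111 while sellers would supply more, so the quantity traded is 1.1111 at price 119.
CS goes from (1/2)(8.1818)(36.8182) = 150.6198 to 2.7778 (computed as (124 - 119)(1.1111) - (1/2)(4.5)(1.1111)^2), a change of -147.8421.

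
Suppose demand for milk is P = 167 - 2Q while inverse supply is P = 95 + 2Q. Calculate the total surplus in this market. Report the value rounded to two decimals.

648.00

Setting demand equal to supply, 72 = 4Q, so Q* = 18 and P* = 131.
Total surplus is the full triangle between the curves from 0 to Q*: (1/2)(18)(167 - 95) = 648.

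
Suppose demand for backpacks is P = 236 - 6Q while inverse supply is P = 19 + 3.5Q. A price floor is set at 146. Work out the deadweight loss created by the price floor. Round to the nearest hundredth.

Free-market equilibrium: 236 - 6Q = 19 + 3.5Q gives Q* = 22.8421, P* = 98.9474.
At the floor price 146, quantity demanded is (236 - 146)/6 = 15; demand is the short side, so Q = 15 trades at P = 146.
The lost-trades triangle has base Q* - 15 = 7.8421 and height equal to the gap between the curves at Q = 15, which is 146 - 71.5 = 74.5. DWL = (1/2)(7.8421)(74.5) = 292.1184.

292.12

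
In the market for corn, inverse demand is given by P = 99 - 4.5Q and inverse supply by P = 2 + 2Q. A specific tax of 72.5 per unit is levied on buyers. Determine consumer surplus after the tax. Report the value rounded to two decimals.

31.97

Without the tax, 99 - 4.5Q = 2 + 2Q so Q* = 14.9231 and P* = 31.8462.
A tax on buyers shifts demand down by 72.5: (99 - 72.5) - 4.5Q = 2 + 2Q, so Q_t = 3.7692. Buyers pay P_b = 82.0385; sellers receive P_s = P_b - 72.5 = 9.5385.
CS = (1/2)(Q_t)(99 - P_b) = (1/2)(3.7692)(16.9615) = 31.966.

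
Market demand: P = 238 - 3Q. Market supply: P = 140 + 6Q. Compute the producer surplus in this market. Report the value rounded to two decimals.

Equilibrium: 238 - 3Q = 140 + 6Q, so Q* = 10.8889 and P* = 205.3333.
Producer surplus is the triangle above supply below P*: (1/2)(10.8889)(205.3333 - 140) = (1/2)(10.8889)(65.3333) = 355.7037.

355.70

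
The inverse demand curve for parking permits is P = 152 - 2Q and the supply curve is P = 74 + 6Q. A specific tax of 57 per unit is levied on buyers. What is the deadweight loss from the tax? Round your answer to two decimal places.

203.06

Pre-tax equilibrium: 152 - 2Q = 74 + 6Q gives Q* = 9.75, P* = 132.5.
With the tax, buyers' net willingness to pay falls by 57: (152 - 57) - 2Q = 74 + 6Q, so Q_t = 2.625. Buyers pay P_b = 146.75; sellers receive P_s = P_b - 57 = 89.75.
The welfare triangle lost has base Q* - Q_t = 7.125 and height t = 57, so DWL = (1/2)(7.125)(57) = 203.0625.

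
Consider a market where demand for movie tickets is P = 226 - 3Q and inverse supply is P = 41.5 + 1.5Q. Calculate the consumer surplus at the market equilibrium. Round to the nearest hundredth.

Equilibrium: 226 - 3Q = 41.5 + 1.5Q, so Q* = 41 and P* = 103.
The demand choke price is 226, so CS = (1/2)(Q*)(226 - P*) = (1/2)(41)(123) = 2521.5.

2521.50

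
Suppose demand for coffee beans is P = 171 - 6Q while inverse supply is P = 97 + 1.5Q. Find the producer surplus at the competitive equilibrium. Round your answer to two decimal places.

Setting demand equal to supply, 74 = 7.5Q, so Q* = 9.8667 and P* = 111.8.
PS is the area between P* and the supply curve from 0 to Q*: (1/2)(9.8667)(14.8) = 73.0133.

73.01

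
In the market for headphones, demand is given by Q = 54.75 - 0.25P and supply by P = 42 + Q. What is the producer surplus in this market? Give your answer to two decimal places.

626.58

Rewriting demand in inverse form: P = 219 - 4Q.
Setting demand equal to supply, 177 = 5Q, so Q* = 35.4 and P* = 77.4.
Producer surplus is the triangle above supply below P*: (1/2)(35.4)(77.4 - 42) = (1/2)(35.4)(35.4) = 626.58.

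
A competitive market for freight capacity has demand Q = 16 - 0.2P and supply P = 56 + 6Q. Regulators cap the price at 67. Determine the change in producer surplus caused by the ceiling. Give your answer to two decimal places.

Rewriting demand in inverse form: P = 80 - 5Q.
Without the control, 80 - 5Q = 56 + 6Q so Q* = 2.1818 and P* = 69.0909.
At P = 67, sellers supply (67 - 56)/6 = 1.8333 while buyers want more, so the quantity traded is 1.8333 at price 67.
PS goes from (1/2)(2.1818)(13.0909) = 14.281 to 10.0833 (computed as (67 - 56)(1.8333) - (1/2)(6)(1.8333)^2), a change of -4.1977.

-4.20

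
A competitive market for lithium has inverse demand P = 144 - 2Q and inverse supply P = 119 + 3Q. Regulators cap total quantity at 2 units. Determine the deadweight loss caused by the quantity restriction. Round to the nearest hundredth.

Unrestricted equilibrium: Q* = (144 - 119)/(2 + 3) = 5.
At Q = 2 the demand price is 144 - 2(2) = 140 and the supply price is 119 + 3(2) = 125.
Deadweight loss is the triangle between the curves from 2 to 5: (1/2)(140 - 125)(5 - 2) = 22.5.

22.50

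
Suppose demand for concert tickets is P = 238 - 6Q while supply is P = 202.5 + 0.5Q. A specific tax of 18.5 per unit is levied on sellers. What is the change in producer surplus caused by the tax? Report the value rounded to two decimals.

-5.75

Pre-tax equilibrium: 238 - 6Q = 202.5 + 0.5Q gives Q* = 5.4615, P* = 205.2308.
A tax on sellers shifts supply up by 18.5: 238 - 6Q = 202.5 + 0.5Q + 18.5, so Q_t = 2.6154. Buyers pay P_b = 222.3077; sellers receive P_s = P_b - 18.5 = 203.8077.
PS falls from (1/2)(5.4615)(2.7308) = 7.4571 to (1/2)(2.6154)(1.3077) = 1.7101, a change of -5.747.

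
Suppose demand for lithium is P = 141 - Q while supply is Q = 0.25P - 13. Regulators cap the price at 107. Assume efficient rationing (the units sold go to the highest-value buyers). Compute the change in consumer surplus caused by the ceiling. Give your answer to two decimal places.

Rewriting supply in inverse form: P = 52 + 4Q.
Free-market equilibrium: 141 - Q = 52 + 4Q gives Q* = 17.8, P* = 123.2.
At P = 107, sellers supply (107 - 52)/4 = 13.75 while buyers want more, so the quantity traded is 13.75 at price 107.
CS goes from (1/2)(17.8)(17.8) = 158.42 to 372.9688 (computed as (141 - 107)(13.75) - (1/2)(1)(13.75)^2), a change of 214.5488.

214.55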